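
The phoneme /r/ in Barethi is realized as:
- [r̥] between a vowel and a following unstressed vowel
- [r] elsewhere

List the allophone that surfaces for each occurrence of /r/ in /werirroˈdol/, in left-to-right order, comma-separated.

[r̥], [r], [r]

Occurrence 1 (position 3): between a vowel and a following unstressed vowel → [r̥].
Occurrence 2 (position 5): no conditioning environment matches → elsewhere allophone [r].
Occurrence 3 (position 6): no conditioning environment matches → elsewhere allophone [r].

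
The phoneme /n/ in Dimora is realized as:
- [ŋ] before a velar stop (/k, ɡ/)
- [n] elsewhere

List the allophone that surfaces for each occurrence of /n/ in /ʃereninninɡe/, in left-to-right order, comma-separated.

Occurrence 1 (position 5): no conditioning environment matches → elsewhere allophone [n].
Occurrence 2 (position 7): no conditioning environment matches → elsewhere allophone [n].
Occurrence 3 (position 8): no conditioning environment matches → elsewhere allophone [n].
Occurrence 4 (position 10): before a velar stop → [ŋ].

[n], [n], [n], [ŋ]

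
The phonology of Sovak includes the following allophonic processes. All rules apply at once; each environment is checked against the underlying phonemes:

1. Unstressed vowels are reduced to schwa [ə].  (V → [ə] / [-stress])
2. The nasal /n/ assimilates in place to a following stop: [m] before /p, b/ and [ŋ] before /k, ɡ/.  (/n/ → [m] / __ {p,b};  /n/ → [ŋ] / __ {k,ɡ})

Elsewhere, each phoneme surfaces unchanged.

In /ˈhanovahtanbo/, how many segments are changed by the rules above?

5

Segments that undergo a rule: /o/ → [ə] (rule 1); /a/ → [ə] (rule 1); /a/ → [ə] (rule 1); /n/ → [m] (rule 2); /o/ → [ə] (rule 1).
All other segments surface unchanged.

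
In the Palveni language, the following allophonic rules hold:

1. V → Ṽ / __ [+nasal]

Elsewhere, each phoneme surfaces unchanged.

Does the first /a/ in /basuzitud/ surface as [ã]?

No

/a/ — between /b/ and /s/; rule 1 does not apply here → [a].
The actual realization is [a], not [ã].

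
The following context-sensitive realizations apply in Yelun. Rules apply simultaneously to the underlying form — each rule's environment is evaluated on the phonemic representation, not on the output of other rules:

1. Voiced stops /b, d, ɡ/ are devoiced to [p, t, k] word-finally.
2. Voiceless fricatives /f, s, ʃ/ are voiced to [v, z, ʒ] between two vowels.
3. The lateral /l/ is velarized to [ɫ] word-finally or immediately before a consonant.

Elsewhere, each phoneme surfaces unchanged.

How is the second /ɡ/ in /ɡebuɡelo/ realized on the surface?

[ɡ]

/ɡ/ (between /u/ and /e/) is in the target of rule 1 but the environment (word-finally) is not met → [ɡ].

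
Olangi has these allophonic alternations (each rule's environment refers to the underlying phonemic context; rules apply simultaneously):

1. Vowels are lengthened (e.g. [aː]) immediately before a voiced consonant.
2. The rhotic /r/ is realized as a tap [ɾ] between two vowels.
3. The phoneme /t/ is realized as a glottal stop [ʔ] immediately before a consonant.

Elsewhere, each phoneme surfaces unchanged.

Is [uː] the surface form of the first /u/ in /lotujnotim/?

/u/ (between /t/ and /j/): before a voiced consonant, so rule 1 applies → [uː].
The actual realization is [uː], which matches [uː].

Yes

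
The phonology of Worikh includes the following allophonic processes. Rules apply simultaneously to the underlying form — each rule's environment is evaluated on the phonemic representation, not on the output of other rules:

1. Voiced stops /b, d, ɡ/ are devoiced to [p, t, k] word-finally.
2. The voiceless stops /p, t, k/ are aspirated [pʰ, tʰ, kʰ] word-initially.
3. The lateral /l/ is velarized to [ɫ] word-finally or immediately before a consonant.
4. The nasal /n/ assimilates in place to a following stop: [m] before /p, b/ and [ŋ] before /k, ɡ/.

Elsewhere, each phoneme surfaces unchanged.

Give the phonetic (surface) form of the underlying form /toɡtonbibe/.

[tʰoɡtombibe]

/t/ (word-initial): word-initially, so rule 2 applies → [tʰ].
/o/ — not in any rule's target class → [o].
/ɡ/ (between /o/ and /t/) fails the environment for rule 1, so it stays [ɡ].
/t/ (between /ɡ/ and /o/) is in the target of rule 2 but the environment (word-initially) is not met → [t].
/o/ stays [o].
/n/ (between /o/ and /b/) occurs before a labial or velar stop → [m] by rule 4.
/b/ (between /n/ and /i/) is in the target of rule 1 but the environment (word-finally) is not met → [b].
/i/ (between /b/ and /b/): no rule targets it → [i].
/b/ (between /i/ and /e/) is in the target of rule 1 but the environment (word-finally) is not met → [b].
/e/ stays [e].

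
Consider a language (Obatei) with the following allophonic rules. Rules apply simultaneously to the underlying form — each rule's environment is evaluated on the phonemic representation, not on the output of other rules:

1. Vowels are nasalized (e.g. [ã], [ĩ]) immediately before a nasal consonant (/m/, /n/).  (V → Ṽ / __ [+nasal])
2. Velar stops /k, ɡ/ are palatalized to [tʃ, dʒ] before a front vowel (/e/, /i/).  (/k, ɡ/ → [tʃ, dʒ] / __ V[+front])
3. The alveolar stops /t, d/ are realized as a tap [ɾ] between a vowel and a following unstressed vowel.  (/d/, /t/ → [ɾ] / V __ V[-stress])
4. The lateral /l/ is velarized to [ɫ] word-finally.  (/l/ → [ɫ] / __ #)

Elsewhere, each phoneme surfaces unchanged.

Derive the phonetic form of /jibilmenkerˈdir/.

[jibilmẽntʃerˈdir]

/j/ (word-initial) is unaffected → [j].
/i/ — between /j/ and /b/; rule 1 does not apply here → [i].
/b/ stays [b].
/i/ — between /b/ and /l/; rule 1 does not apply here → [i].
/l/ (between /i/ and /m/) fails the environment for rule 4, so it stays [l].
/m/ — not in any rule's target class → [m].
/e/ — between /m/ and /n/, before a nasal consonant — surfaces as [ẽ] (rule 1).
/n/ (between /e/ and /k/) is unaffected → [n].
/k/ meets the environment for rule 2 (before a front vowel) → [tʃ].
/e/ (between /k/ and /r/): rule 1 targets it, but not before a nasal consonant → unchanged [e].
/r/ (between /e/ and /d/): no rule targets it → [r].
/d/ (between /r/ and /i/) is in the target of rule 3 but the environment (between a vowel and a following unstressed vowel) is not met → [d].
/i/ (between /d/ and /r/): rule 1 targets it, but not before a nasal consonant → unchanged [i].
/r/ stays [r].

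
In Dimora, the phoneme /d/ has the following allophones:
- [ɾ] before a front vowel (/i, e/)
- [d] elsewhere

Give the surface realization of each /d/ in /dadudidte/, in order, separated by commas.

Occurrence 1 (position 1): no conditioning environment matches → elsewhere allophone [d].
Occurrence 2 (position 3): no conditioning environment matches → elsewhere allophone [d].
Occurrence 3 (position 5): before a front vowel (/i, e/) → [ɾ].
Occurrence 4 (position 7): no conditioning environment matches → elsewhere allophone [d].

[d], [d], [ɾ], [d]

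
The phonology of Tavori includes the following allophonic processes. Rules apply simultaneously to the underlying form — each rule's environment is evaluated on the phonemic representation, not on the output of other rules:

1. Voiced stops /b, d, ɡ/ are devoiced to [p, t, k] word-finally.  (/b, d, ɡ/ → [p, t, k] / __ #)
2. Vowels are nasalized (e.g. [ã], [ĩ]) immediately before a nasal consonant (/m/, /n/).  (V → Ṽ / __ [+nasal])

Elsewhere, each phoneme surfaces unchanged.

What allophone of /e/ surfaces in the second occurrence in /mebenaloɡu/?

/e/ — between /b/ and /n/, before a nasal consonant — surfaces as [ẽ] (rule 2).

[ẽ]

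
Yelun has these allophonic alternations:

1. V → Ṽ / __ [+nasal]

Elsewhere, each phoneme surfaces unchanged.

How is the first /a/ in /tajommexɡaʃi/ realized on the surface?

[a]

/a/ — between /t/ and /j/; rule 1 does not apply here → [a].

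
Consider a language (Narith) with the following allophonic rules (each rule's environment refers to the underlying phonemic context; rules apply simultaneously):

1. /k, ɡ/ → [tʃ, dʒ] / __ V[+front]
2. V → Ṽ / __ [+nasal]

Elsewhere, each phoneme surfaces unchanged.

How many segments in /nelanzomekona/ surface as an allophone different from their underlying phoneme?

Segments that undergo a rule: /a/ → [ã] (rule 2); /o/ → [õ] (rule 2); /o/ → [õ] (rule 2).
All other segments surface unchanged.

3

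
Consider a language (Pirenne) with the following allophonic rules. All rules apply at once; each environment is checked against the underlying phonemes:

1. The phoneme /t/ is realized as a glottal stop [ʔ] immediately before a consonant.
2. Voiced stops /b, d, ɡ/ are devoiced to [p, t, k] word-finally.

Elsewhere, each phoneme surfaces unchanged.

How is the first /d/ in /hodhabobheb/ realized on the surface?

[d]

/d/ (between /o/ and /h/) fails the environment for rule 2, so it stays [d].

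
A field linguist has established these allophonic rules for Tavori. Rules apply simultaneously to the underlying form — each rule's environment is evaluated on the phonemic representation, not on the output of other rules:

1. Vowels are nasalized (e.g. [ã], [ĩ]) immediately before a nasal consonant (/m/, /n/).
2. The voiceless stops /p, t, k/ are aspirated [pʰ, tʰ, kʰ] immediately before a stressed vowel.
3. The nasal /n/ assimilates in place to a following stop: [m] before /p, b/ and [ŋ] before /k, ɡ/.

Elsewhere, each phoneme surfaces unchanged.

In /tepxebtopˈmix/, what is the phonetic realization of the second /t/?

/t/ (between /b/ and /o/) fails the environment for rule 2, so it stays [t].

[t]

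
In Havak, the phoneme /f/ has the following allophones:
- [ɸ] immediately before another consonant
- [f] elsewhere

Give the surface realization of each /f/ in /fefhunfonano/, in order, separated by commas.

Occurrence 1 (position 1): no conditioning environment matches → elsewhere allophone [f].
Occurrence 2 (position 3): immediately before another consonant → [ɸ].
Occurrence 3 (position 7): no conditioning environment matches → elsewhere allophone [f].

[f], [ɸ], [f]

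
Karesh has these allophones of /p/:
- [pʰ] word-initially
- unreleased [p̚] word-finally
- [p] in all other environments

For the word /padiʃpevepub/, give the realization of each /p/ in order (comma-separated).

[pʰ], [p], [p]

Occurrence 1 (position 1): word-initially → [pʰ].
Occurrence 2 (position 6): no conditioning environment matches → elsewhere allophone [p].
Occurrence 3 (position 10): no conditioning environment matches → elsewhere allophone [p].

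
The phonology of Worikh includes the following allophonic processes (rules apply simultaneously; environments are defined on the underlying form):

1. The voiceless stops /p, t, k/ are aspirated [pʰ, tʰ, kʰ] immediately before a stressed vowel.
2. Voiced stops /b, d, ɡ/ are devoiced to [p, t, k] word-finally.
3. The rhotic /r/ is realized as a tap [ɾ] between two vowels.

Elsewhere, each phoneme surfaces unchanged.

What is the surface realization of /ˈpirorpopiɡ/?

[ˈpʰiɾorpopik]

/p/ (word-initial) occurs immediately before a stressed vowel → [pʰ] by rule 1.
/i/ (between /p/ and /r/) is unaffected → [i].
/r/ — between /i/ and /o/, between two vowels — surfaces as [ɾ] (rule 3).
/o/ (between /r/ and /r/): no rule targets it → [o].
/r/ (between /o/ and /p/): rule 3 targets it, but not between two vowels → unchanged [r].
/p/ — between /r/ and /o/; rule 1 does not apply here → [p].
/o/ — not in any rule's target class → [o].
/p/ (between /o/ and /i/): rule 1 targets it, but not immediately before a stressed vowel → unchanged [p].
/i/ (between /p/ and /ɡ/) is unaffected → [i].
/ɡ/ meets the environment for rule 2 (word-finally) → [k].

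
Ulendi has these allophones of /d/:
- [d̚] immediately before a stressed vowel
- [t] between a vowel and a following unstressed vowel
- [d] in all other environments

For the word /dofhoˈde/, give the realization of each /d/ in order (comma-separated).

Occurrence 1 (position 1): no conditioning environment matches → elsewhere allophone [d].
Occurrence 2 (position 6): immediately before a stressed vowel → [d̚].

[d], [d̚]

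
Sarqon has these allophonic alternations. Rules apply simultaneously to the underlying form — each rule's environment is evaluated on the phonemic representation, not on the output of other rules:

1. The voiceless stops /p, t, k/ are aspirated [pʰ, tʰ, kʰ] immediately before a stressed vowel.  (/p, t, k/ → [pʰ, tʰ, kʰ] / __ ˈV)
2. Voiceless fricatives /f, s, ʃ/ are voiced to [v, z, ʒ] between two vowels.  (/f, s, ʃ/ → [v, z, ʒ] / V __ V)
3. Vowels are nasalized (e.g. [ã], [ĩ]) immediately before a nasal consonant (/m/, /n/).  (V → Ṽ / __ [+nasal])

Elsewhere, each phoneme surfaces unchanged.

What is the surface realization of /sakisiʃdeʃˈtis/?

/s/ (word-initial) fails the environment for rule 2, so it stays [s].
/a/ (between /s/ and /k/) fails the environment for rule 3, so it stays [a].
/k/ — between /a/ and /i/; rule 1 does not apply here → [k].
/i/ — between /k/ and /s/; rule 3 does not apply here → [i].
/s/ meets the environment for rule 2 (between two vowels) → [z].
/i/ (between /s/ and /ʃ/) fails the environment for rule 3, so it stays [i].
/ʃ/ — between /i/ and /d/; rule 2 does not apply here → [ʃ].
/d/ (between /ʃ/ and /e/) is unaffected → [d].
/e/ — between /d/ and /ʃ/; rule 3 does not apply here → [e].
/ʃ/ (between /e/ and /t/): rule 2 targets it, but not between two vowels → unchanged [ʃ].
/t/ — between /ʃ/ and /i/, immediately before a stressed vowel — surfaces as [tʰ] (rule 1).
/i/ (between /t/ and /s/) fails the environment for rule 3, so it stays [i].
/s/ (word-final) is in the target of rule 2 but the environment (between two vowels) is not met → [s].

[sakiziʃdeʃˈtʰis]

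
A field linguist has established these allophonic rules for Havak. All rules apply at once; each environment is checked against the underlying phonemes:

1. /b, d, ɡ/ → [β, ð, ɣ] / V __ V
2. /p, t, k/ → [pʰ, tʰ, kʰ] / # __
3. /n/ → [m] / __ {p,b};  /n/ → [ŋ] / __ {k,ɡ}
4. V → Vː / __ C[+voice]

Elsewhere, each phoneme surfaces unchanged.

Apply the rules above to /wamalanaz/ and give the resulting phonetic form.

[waːmaːlaːnaːz]

/a/ (between /w/ and /m/) occurs before a voiced consonant → [aː] by rule 4.
/a/ (between /m/ and /l/) occurs before a voiced consonant → [aː] by rule 4.
/a/ — between /l/ and /n/, before a voiced consonant — surfaces as [aː] (rule 4).
/n/ — between /a/ and /a/; rule 3 does not apply here → [n].
/a/ (between /n/ and /z/) occurs before a voiced consonant → [aː] by rule 4.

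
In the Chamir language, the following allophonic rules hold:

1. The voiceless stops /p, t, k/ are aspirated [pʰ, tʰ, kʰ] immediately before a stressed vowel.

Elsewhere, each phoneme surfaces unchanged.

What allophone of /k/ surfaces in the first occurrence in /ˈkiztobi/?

[kʰ]

/k/ — word-initial, immediately before a stressed vowel — surfaces as [kʰ] (rule 1).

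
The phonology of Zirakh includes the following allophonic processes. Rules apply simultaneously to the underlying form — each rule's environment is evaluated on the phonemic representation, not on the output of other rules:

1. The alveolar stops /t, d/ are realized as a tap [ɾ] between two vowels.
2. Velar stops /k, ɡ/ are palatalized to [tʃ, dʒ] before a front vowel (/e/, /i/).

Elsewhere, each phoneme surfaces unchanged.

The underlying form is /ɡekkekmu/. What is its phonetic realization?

Rule 2 applies to /ɡ/ (word-initial: before a front vowel) → [dʒ].
/e/ (between /ɡ/ and /k/): no rule targets it → [e].
/k/ (between /e/ and /k/) is in the target of rule 2 but the environment (before a front vowel) is not met → [k].
/k/ (between /k/ and /e/): before a front vowel, so rule 2 applies → [tʃ].
/e/ — not in any rule's target class → [e].
/k/ — between /e/ and /m/; rule 2 does not apply here → [k].
/m/ stays [m].
/u/ (word-final) is unaffected → [u].

[dʒektʃekmu]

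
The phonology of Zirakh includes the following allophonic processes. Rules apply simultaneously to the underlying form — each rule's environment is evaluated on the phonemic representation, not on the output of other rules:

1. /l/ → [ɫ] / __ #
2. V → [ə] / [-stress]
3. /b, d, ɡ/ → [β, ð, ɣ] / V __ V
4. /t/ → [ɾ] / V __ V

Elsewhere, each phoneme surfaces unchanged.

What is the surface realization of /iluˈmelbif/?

[ələˈmelbəf]

/i/ (word-initial): in an unstressed syllable, so rule 2 applies → [ə].
/l/ (between /i/ and /u/) fails the environment for rule 1, so it stays [l].
/u/ — between /l/ and /m/, in an unstressed syllable — surfaces as [ə] (rule 2).
/m/ (between /u/ and /e/) is unaffected → [m].
/e/ — between /m/ and /l/; rule 2 does not apply here → [e].
/l/ (between /e/ and /b/) is in the target of rule 1 but the environment (word-finally) is not met → [l].
/b/ (between /l/ and /i/) is in the target of rule 3 but the environment (between two vowels) is not met → [b].
/i/ — between /b/ and /f/, in an unstressed syllable — surfaces as [ə] (rule 2).
/f/ (word-final) is unaffected → [f].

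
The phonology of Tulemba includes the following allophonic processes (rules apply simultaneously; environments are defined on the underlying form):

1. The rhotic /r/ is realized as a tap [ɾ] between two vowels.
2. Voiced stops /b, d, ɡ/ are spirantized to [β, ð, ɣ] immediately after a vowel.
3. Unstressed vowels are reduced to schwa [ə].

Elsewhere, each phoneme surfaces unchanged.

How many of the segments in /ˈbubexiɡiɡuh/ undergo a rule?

Segments that undergo a rule: /b/ → [β] (rule 2); /e/ → [ə] (rule 3); /i/ → [ə] (rule 3); /ɡ/ → [ɣ] (rule 2); /i/ → [ə] (rule 3); /ɡ/ → [ɣ] (rule 2); /u/ → [ə] (rule 3).
All other segments surface unchanged.

7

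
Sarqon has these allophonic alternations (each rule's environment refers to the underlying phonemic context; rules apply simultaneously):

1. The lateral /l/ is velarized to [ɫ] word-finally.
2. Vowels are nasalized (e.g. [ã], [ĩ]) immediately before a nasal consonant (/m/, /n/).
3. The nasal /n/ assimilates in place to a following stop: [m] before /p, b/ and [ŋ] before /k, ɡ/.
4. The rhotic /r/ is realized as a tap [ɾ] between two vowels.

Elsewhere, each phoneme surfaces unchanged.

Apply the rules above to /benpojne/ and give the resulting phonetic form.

Rule 2 applies to /e/ (between /b/ and /n/: before a nasal consonant) → [ẽ].
/n/ (between /e/ and /p/) occurs before a labial or velar stop → [m] by rule 3.
/o/ (between /p/ and /j/) is in the target of rule 2 but the environment (before a nasal consonant) is not met → [o].
/n/ — between /j/ and /e/; rule 3 does not apply here → [n].
/e/ (word-final) fails the environment for rule 2, so it stays [e].

[bẽmpojne]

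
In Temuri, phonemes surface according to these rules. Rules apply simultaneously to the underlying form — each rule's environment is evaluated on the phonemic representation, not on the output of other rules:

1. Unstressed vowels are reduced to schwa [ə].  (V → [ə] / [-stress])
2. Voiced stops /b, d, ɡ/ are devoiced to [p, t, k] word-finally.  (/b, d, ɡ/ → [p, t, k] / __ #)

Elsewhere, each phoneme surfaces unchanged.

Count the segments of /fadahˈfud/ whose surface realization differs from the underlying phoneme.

Segments that undergo a rule: /a/ → [ə] (rule 1); /a/ → [ə] (rule 1); /d/ → [t] (rule 2).
All other segments surface unchanged.

3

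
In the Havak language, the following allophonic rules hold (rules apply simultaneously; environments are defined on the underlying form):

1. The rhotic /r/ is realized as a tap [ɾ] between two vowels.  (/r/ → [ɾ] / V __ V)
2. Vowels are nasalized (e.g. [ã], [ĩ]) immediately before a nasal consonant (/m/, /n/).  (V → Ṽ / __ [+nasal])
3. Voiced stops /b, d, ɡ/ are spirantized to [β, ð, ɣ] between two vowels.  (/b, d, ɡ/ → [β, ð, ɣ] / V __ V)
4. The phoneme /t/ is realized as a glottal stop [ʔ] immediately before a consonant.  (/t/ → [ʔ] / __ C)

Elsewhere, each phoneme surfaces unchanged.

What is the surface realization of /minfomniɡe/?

/m/ (word-initial) is unaffected → [m].
/i/ (between /m/ and /n/): before a nasal consonant, so rule 2 applies → [ĩ].
/n/ — not in any rule's target class → [n].
/f/ — not in any rule's target class → [f].
/o/ — between /f/ and /m/, before a nasal consonant — surfaces as [õ] (rule 2).
/m/ (between /o/ and /n/): no rule targets it → [m].
/n/ — not in any rule's target class → [n].
/i/ (between /n/ and /ɡ/): rule 2 targets it, but not before a nasal consonant → unchanged [i].
/ɡ/ (between /i/ and /e/): between two vowels, so rule 3 applies → [ɣ].
/e/ (word-final) is in the target of rule 2 but the environment (before a nasal consonant) is not met → [e].

[mĩnfõmniɣe]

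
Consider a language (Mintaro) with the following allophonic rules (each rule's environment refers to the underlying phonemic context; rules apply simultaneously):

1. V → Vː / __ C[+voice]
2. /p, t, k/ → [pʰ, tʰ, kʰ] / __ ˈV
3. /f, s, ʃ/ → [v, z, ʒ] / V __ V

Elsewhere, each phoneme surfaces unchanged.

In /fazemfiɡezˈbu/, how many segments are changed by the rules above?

Segments that undergo a rule: /a/ → [aː] (rule 1); /e/ → [eː] (rule 1); /i/ → [iː] (rule 1); /e/ → [eː] (rule 1).
All other segments surface unchanged.

4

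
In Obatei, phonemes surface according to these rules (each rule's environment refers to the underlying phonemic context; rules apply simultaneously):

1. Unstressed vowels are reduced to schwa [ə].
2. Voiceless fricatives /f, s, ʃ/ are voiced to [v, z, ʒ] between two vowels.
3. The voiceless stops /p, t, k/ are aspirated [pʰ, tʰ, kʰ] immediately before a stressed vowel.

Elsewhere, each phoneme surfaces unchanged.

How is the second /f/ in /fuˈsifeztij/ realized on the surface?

/f/ (between /i/ and /e/) occurs between two vowels → [v] by rule 2.

[v]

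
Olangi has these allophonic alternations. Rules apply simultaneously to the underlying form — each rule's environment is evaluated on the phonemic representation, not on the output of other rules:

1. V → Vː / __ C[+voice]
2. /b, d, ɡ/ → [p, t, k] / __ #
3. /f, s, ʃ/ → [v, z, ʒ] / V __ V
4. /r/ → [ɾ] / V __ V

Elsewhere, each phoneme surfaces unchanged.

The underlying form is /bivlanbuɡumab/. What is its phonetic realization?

/b/ (word-initial) is in the target of rule 2 but the environment (word-finally) is not met → [b].
Rule 1 applies to /i/ (between /b/ and /v/: before a voiced consonant) → [iː].
/v/ (between /i/ and /l/): no rule targets it → [v].
/l/ — not in any rule's target class → [l].
Rule 1 applies to /a/ (between /l/ and /n/: before a voiced consonant) → [aː].
/n/ stays [n].
/b/ — between /n/ and /u/; rule 2 does not apply here → [b].
/u/ (between /b/ and /ɡ/) occurs before a voiced consonant → [uː] by rule 1.
/ɡ/ (between /u/ and /u/) is in the target of rule 2 but the environment (word-finally) is not met → [ɡ].
Rule 1 applies to /u/ (between /ɡ/ and /m/: before a voiced consonant) → [uː].
/m/ stays [m].
/a/ (between /m/ and /b/): before a voiced consonant, so rule 1 applies → [aː].
/b/ — word-final, word-finally — surfaces as [p] (rule 2).

[biːvlaːnbuːɡuːmaːp]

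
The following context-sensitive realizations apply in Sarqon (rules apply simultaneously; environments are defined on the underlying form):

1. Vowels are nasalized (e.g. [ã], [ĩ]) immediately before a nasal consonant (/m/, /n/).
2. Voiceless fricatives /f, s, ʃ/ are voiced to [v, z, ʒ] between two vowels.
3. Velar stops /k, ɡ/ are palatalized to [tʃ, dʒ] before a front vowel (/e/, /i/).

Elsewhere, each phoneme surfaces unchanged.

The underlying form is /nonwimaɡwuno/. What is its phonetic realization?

[nõnwĩmaɡwũno]

/n/ (word-initial) is unaffected → [n].
/o/ (between /n/ and /n/) occurs before a nasal consonant → [õ] by rule 1.
/n/ (between /o/ and /w/): no rule targets it → [n].
/w/ stays [w].
/i/ — between /w/ and /m/, before a nasal consonant — surfaces as [ĩ] (rule 1).
/m/ — not in any rule's target class → [m].
/a/ (between /m/ and /ɡ/): rule 1 targets it, but not before a nasal consonant → unchanged [a].
/ɡ/ — between /a/ and /w/; rule 3 does not apply here → [ɡ].
/w/ (between /ɡ/ and /u/): no rule targets it → [w].
/u/ meets the environment for rule 1 (before a nasal consonant) → [ũ].
/n/ — not in any rule's target class → [n].
/o/ (word-final) fails the environment for rule 1, so it stays [o].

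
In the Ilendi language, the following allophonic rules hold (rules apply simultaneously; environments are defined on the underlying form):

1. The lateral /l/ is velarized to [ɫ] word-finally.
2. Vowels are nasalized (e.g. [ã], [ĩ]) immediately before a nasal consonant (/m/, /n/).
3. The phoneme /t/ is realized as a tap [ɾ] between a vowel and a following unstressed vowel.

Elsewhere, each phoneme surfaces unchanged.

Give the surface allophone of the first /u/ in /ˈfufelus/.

[u]

/u/ (between /f/ and /f/) fails the environment for rule 2, so it stays [u].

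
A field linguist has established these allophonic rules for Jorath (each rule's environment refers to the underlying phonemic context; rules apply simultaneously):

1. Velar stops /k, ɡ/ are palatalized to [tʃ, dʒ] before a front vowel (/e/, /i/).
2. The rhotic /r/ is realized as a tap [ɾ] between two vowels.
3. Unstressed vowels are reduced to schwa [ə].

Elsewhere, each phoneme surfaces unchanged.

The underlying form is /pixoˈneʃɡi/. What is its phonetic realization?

[pəxəˈneʃdʒə]

/p/ (word-initial) is unaffected → [p].
/i/ — between /p/ and /x/, in an unstressed syllable — surfaces as [ə] (rule 3).
/x/ stays [x].
/o/ (between /x/ and /n/) occurs in an unstressed syllable → [ə] by rule 3.
/n/ (between /o/ and /e/): no rule targets it → [n].
/e/ (between /n/ and /ʃ/) fails the environment for rule 3, so it stays [e].
/ʃ/ (between /e/ and /ɡ/): no rule targets it → [ʃ].
/ɡ/ — between /ʃ/ and /i/, before a front vowel — surfaces as [dʒ] (rule 1).
/i/ (word-final): in an unstressed syllable, so rule 3 applies → [ə].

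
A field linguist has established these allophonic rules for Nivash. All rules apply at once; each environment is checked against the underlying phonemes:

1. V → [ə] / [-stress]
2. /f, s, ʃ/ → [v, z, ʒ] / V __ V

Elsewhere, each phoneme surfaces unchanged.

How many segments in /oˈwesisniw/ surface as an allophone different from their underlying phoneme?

Segments that undergo a rule: /o/ → [ə] (rule 1); /s/ → [z] (rule 2); /i/ → [ə] (rule 1); /i/ → [ə] (rule 1).
All other segments surface unchanged.

4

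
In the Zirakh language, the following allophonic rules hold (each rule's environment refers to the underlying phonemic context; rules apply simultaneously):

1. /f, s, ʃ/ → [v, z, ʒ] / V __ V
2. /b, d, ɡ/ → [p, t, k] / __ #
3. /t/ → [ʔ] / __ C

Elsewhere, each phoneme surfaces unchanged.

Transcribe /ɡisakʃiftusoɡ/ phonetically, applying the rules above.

[ɡizakʃiftuzok]

/ɡ/ (word-initial) is in the target of rule 2 but the environment (word-finally) is not met → [ɡ].
/i/ stays [i].
/s/ — between /i/ and /a/, between two vowels — surfaces as [z] (rule 1).
/a/ (between /s/ and /k/): no rule targets it → [a].
/k/ — not in any rule's target class → [k].
/ʃ/ — between /k/ and /i/; rule 1 does not apply here → [ʃ].
/i/ (between /ʃ/ and /f/) is unaffected → [i].
/f/ (between /i/ and /t/) fails the environment for rule 1, so it stays [f].
/t/ (between /f/ and /u/): rule 3 targets it, but not immediately before a consonant → unchanged [t].
/u/ (between /t/ and /s/) is unaffected → [u].
/s/ (between /u/ and /o/): between two vowels, so rule 1 applies → [z].
/o/ (between /s/ and /ɡ/): no rule targets it → [o].
/ɡ/ (word-final): word-finally, so rule 2 applies → [k].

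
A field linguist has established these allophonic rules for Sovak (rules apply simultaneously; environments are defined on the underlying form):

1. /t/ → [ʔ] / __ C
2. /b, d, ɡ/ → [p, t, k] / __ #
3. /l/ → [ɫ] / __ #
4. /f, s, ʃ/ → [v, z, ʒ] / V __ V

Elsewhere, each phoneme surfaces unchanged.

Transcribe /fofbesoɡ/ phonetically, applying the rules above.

[fofbezok]

/f/ (word-initial) fails the environment for rule 4, so it stays [f].
/f/ (between /o/ and /b/) is in the target of rule 4 but the environment (between two vowels) is not met → [f].
/b/ (between /f/ and /e/) is in the target of rule 2 but the environment (word-finally) is not met → [b].
/s/ — between /e/ and /o/, between two vowels — surfaces as [z] (rule 4).
/ɡ/ (word-final): word-finally, so rule 2 applies → [k].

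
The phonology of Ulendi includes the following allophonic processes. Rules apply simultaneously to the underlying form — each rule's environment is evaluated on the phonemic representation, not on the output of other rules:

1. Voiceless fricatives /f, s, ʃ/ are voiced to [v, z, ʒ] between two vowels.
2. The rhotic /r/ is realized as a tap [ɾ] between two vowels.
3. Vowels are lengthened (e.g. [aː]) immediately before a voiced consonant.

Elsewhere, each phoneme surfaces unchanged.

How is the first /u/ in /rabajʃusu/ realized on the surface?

[u]

/u/ (between /ʃ/ and /s/): rule 3 targets it, but not before a voiced consonant → unchanged [u].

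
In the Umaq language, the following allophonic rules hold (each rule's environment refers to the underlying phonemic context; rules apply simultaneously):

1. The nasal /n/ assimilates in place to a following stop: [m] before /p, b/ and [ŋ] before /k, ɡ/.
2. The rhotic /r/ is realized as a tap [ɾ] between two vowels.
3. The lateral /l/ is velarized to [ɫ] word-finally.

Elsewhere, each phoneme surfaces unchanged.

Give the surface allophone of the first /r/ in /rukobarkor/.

[r]

/r/ (word-initial) is in the target of rule 2 but the environment (between two vowels) is not met → [r].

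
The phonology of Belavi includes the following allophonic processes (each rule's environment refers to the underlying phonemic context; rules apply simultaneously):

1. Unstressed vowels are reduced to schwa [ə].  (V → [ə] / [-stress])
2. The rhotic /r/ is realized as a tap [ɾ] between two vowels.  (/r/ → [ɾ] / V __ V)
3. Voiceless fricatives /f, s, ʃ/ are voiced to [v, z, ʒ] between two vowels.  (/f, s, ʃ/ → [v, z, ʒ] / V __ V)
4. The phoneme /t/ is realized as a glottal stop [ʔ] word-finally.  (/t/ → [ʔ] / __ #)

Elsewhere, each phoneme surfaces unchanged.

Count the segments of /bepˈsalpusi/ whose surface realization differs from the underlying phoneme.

4

Segments that undergo a rule: /e/ → [ə] (rule 1); /u/ → [ə] (rule 1); /s/ → [z] (rule 3); /i/ → [ə] (rule 1).
All other segments surface unchanged.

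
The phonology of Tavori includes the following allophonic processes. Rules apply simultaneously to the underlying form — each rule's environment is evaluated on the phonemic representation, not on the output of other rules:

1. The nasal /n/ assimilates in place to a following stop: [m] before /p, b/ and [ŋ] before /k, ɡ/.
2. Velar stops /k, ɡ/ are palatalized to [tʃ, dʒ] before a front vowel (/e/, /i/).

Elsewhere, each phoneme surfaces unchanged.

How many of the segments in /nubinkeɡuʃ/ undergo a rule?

2

Segments that undergo a rule: /n/ → [ŋ] (rule 1); /k/ → [tʃ] (rule 2).
All other segments surface unchanged.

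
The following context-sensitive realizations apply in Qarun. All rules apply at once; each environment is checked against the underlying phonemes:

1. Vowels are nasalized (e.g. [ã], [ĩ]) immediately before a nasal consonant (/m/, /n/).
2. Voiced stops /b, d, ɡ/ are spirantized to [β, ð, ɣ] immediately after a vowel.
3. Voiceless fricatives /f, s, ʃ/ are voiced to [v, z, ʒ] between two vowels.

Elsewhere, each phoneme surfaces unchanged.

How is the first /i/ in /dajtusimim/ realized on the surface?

[ĩ]

/i/ — between /s/ and /m/, before a nasal consonant — surfaces as [ĩ] (rule 1).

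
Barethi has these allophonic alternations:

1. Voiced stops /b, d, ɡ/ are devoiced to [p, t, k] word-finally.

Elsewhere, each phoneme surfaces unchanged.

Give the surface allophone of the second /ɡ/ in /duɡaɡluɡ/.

[ɡ]

/ɡ/ (between /a/ and /l/) fails the environment for rule 1, so it stays [ɡ].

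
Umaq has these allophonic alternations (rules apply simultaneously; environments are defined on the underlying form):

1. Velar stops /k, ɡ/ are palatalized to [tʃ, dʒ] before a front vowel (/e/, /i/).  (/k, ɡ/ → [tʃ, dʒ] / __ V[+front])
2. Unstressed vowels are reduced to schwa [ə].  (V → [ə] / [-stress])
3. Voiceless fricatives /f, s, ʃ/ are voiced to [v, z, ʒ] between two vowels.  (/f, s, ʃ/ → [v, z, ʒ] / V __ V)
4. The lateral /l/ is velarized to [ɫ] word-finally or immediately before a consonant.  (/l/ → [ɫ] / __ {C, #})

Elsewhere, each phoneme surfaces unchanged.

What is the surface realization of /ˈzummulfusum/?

[ˈzumməɫfəzəm]

/u/ (between /z/ and /m/): rule 2 targets it, but not in an unstressed syllable → unchanged [u].
/u/ (between /m/ and /l/): in an unstressed syllable, so rule 2 applies → [ə].
/l/ — between /u/ and /f/, word-finally or immediately before a consonant — surfaces as [ɫ] (rule 4).
/f/ — between /l/ and /u/; rule 3 does not apply here → [f].
/u/ meets the environment for rule 2 (in an unstressed syllable) → [ə].
/s/ (between /u/ and /u/) occurs between two vowels → [z] by rule 3.
/u/ (between /s/ and /m/) occurs in an unstressed syllable → [ə] by rule 2.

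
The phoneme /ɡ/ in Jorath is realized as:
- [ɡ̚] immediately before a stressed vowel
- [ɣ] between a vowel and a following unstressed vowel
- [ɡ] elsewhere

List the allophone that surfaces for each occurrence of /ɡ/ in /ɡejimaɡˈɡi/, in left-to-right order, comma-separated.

Occurrence 1 (position 1): no conditioning environment matches → elsewhere allophone [ɡ].
Occurrence 2 (position 7): no conditioning environment matches → elsewhere allophone [ɡ].
Occurrence 3 (position 8): immediately before a stressed vowel → [ɡ̚].

[ɡ], [ɡ], [ɡ̚]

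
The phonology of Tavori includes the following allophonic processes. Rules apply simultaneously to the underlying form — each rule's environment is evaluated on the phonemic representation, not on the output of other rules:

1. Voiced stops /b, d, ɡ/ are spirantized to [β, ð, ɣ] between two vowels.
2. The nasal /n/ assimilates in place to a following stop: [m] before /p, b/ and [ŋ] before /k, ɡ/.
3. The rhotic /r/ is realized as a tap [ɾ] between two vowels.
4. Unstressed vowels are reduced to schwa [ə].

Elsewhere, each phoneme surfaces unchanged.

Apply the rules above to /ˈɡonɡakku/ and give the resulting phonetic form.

/ɡ/ (word-initial) is in the target of rule 1 but the environment (between two vowels) is not met → [ɡ].
/o/ — between /ɡ/ and /n/; rule 4 does not apply here → [o].
/n/ (between /o/ and /ɡ/) occurs before a labial or velar stop → [ŋ] by rule 2.
/ɡ/ (between /n/ and /a/): rule 1 targets it, but not between two vowels → unchanged [ɡ].
/a/ — between /ɡ/ and /k/, in an unstressed syllable — surfaces as [ə] (rule 4).
/u/ (word-final): in an unstressed syllable, so rule 4 applies → [ə].

[ˈɡoŋɡəkkə]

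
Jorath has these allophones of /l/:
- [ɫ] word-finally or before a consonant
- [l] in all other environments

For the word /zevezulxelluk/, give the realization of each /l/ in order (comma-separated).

[ɫ], [ɫ], [l]

Occurrence 1 (position 7): word-finally or before a consonant → [ɫ].
Occurrence 2 (position 10): word-finally or before a consonant → [ɫ].
Occurrence 3 (position 11): no conditioning environment matches → elsewhere allophone [l].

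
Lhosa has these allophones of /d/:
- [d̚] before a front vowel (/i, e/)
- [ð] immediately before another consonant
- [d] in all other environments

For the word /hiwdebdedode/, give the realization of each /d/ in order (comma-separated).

Occurrence 1 (position 4): before a front vowel (/i, e/) → [d̚].
Occurrence 2 (position 7): before a front vowel (/i, e/) → [d̚].
Occurrence 3 (position 9): no conditioning environment matches → elsewhere allophone [d].
Occurrence 4 (position 11): before a front vowel (/i, e/) → [d̚].

[d̚], [d̚], [d], [d̚]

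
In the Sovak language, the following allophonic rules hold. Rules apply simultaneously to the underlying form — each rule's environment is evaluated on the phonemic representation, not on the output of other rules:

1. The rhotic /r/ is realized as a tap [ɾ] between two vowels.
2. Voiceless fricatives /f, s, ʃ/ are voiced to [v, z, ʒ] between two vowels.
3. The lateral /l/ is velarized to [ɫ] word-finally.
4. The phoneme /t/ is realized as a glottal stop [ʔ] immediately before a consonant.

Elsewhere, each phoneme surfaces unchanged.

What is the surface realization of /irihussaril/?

[iɾihussaɾiɫ]

/i/ stays [i].
/r/ — between /i/ and /i/, between two vowels — surfaces as [ɾ] (rule 1).
/i/ — not in any rule's target class → [i].
/h/ stays [h].
/u/ (between /h/ and /s/) is unaffected → [u].
/s/ (between /u/ and /s/) fails the environment for rule 2, so it stays [s].
/s/ (between /s/ and /a/) is in the target of rule 2 but the environment (between two vowels) is not met → [s].
/a/ — not in any rule's target class → [a].
/r/ — between /a/ and /i/, between two vowels — surfaces as [ɾ] (rule 1).
/i/ — not in any rule's target class → [i].
/l/ (word-final): word-finally, so rule 3 applies → [ɫ].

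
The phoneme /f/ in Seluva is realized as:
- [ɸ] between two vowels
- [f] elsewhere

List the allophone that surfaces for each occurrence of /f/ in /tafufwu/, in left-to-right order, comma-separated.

[ɸ], [f]

Occurrence 1 (position 3): between two vowels → [ɸ].
Occurrence 2 (position 5): no conditioning environment matches → elsewhere allophone [f].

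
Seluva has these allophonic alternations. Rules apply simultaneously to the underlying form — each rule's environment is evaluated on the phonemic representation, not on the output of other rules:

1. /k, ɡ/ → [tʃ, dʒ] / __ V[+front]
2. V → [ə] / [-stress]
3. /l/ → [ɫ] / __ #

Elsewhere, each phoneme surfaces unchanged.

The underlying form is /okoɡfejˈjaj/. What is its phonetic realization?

[əkəɡfəjˈjaj]

Rule 2 applies to /o/ (word-initial: in an unstressed syllable) → [ə].
/k/ — between /o/ and /o/; rule 1 does not apply here → [k].
Rule 2 applies to /o/ (between /k/ and /ɡ/: in an unstressed syllable) → [ə].
/ɡ/ (between /o/ and /f/) is in the target of rule 1 but the environment (before a front vowel) is not met → [ɡ].
/f/ — not in any rule's target class → [f].
Rule 2 applies to /e/ (between /f/ and /j/: in an unstressed syllable) → [ə].
/j/ (between /e/ and /j/) is unaffected → [j].
/j/ — not in any rule's target class → [j].
/a/ (between /j/ and /j/): rule 2 targets it, but not in an unstressed syllable → unchanged [a].
/j/ (word-final): no rule targets it → [j].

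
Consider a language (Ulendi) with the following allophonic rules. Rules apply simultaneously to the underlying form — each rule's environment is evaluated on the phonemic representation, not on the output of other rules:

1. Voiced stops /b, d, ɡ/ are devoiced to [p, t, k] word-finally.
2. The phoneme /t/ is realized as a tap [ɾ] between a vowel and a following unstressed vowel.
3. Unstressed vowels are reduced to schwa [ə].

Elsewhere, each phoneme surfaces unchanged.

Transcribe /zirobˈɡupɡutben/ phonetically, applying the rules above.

/i/ (between /z/ and /r/) occurs in an unstressed syllable → [ə] by rule 3.
/o/ (between /r/ and /b/): in an unstressed syllable, so rule 3 applies → [ə].
/b/ (between /o/ and /ɡ/) fails the environment for rule 1, so it stays [b].
/ɡ/ (between /b/ and /u/): rule 1 targets it, but not word-finally → unchanged [ɡ].
/u/ (between /ɡ/ and /p/): rule 3 targets it, but not in an unstressed syllable → unchanged [u].
/ɡ/ (between /p/ and /u/): rule 1 targets it, but not word-finally → unchanged [ɡ].
/u/ meets the environment for rule 3 (in an unstressed syllable) → [ə].
/t/ (between /u/ and /b/) fails the environment for rule 2, so it stays [t].
/b/ — between /t/ and /e/; rule 1 does not apply here → [b].
Rule 3 applies to /e/ (between /b/ and /n/: in an unstressed syllable) → [ə].

[zərəbˈɡupɡətbən]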